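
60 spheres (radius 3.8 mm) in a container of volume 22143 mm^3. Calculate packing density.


V_sphere = 4/3*pi*3.8^3 = 229.8473 mm^3
Total V = 60*229.8473 = 13790.838 mm^3
PD = 13790.838 / 22143 = 0.623

0.623


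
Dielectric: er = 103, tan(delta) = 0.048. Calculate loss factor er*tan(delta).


Loss = 103 * 0.048 = 4.944

4.944


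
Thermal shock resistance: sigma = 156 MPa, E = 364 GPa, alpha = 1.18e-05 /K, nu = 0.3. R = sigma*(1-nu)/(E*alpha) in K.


R = 156*(1-0.3)/(364*1000*1.18e-05) = 25 K

25


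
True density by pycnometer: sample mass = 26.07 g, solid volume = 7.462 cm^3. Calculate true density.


TD = 26.07 / 7.462 = 3.494 g/cm^3

3.494


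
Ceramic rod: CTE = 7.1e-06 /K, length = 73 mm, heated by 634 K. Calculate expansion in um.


dL = 7.1e-06 * 73 * 634 * 1000 = 328.602 um

328.602


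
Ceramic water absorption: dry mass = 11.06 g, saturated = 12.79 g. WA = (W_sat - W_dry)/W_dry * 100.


WA = (12.79 - 11.06) / 11.06 * 100 = 15.64%

15.64


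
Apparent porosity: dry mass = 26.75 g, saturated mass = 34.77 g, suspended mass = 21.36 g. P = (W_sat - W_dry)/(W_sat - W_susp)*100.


P = (34.77 - 26.75) / (34.77 - 21.36) * 100 = 8.02 / 13.41 * 100 = 59.8%

59.8


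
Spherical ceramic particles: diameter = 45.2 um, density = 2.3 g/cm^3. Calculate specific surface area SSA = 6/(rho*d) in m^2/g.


SSA = 6 / (2.3 * 45.2) = 0.058 m^2/g

0.058


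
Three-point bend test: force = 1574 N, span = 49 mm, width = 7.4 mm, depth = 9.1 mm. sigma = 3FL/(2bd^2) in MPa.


sigma = 3*1574*49/(2*7.4*9.1^2) = 188.8 MPa

188.8


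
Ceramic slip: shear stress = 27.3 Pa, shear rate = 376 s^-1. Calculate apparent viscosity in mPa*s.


eta = tau/gamma * 1000 = 27.3/376 * 1000 = 72.6 mPa*s

72.6


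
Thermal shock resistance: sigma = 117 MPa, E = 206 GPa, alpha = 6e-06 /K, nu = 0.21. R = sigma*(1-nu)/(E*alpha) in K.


R = 117*(1-0.21)/(206*1000*6e-06) = 75 K

75


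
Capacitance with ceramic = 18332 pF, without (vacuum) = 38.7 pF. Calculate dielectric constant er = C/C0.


er = 18332 / 38.7 = 473.7

473.7


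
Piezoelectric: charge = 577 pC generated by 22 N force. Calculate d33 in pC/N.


d33 = 577 / 22 = 26.2 pC/N

26.2


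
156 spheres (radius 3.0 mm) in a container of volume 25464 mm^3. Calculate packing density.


V_sphere = 4/3*pi*3.0^3 = 113.0973 mm^3
Total V = 156*113.0973 = 17643.1788 mm^3
PD = 17643.1788 / 25464 = 0.693

0.693


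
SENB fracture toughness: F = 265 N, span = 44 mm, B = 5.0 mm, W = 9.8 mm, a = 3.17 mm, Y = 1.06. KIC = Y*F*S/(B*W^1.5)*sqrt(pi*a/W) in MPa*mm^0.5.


KIC = 1.06*265*44/(5.0*9.8^1.5)*sqrt(pi*3.17/9.8) = 81.22

81.22


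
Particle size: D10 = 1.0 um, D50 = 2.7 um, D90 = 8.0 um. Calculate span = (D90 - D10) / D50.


Span = (8.0 - 1.0) / 2.7 = 7.0 / 2.7 = 2.593

2.593


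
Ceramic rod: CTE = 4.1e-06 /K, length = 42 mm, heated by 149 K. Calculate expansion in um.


dL = 4.1e-06 * 42 * 149 * 1000 = 25.658 um

25.658


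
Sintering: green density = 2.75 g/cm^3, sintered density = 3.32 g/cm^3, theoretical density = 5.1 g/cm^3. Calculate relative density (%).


Relative = 3.32 / 5.1 * 100 = 65.1%

65.1


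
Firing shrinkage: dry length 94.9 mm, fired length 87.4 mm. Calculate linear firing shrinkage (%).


FS = (94.9 - 87.4) / 94.9 * 100 = 7.9%

7.9


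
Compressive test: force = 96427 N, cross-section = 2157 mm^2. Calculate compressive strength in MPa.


CS = 96427 / 2157 = 44.7 MPa

44.7


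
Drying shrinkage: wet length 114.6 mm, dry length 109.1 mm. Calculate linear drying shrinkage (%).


DS = (114.6 - 109.1) / 114.6 * 100 = 4.8%

4.8


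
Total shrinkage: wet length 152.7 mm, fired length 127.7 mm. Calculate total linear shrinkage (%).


TS = (152.7 - 127.7) / 152.7 * 100 = 16.37%

16.37


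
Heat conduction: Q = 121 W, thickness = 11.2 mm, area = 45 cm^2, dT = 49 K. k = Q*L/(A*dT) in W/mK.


k = 121*11.2/1000/(45/10000*49) = 6.15 W/mK

6.15


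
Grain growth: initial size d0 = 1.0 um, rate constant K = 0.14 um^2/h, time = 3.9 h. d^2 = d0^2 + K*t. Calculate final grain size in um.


d^2 = 1.0^2 + 0.14*3.9 = 1.546
d = sqrt(1.546) = 1.24 um

1.24


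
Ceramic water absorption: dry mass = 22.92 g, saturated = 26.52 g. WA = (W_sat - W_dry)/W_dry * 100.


WA = (26.52 - 22.92) / 22.92 * 100 = 15.71%

15.71


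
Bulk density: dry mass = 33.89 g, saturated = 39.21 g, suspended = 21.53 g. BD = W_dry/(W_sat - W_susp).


BD = 33.89 / (39.21 - 21.53) = 33.89 / 17.68 = 1.917 g/cm^3

1.917


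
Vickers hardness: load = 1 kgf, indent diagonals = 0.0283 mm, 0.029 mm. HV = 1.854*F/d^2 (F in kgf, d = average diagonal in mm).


d_avg = (0.0283+0.029)/2 = 0.02865 mm
HV = 1.854*1/0.02865^2 = 2259

2259


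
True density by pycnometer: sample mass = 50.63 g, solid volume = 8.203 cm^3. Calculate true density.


TD = 50.63 / 8.203 = 6.172 g/cm^3

6.172


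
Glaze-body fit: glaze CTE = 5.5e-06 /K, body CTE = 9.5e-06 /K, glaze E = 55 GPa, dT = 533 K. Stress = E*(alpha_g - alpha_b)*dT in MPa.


Stress = 55*1000*(5.5e-06 - 9.5e-06)*533 = -117.3 MPa

-117.3


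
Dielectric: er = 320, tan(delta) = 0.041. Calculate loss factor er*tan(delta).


Loss = 320 * 0.041 = 13.12

13.12


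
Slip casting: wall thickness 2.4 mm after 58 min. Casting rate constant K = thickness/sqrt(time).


K = 2.4 / sqrt(58) = 2.4 / 7.6158 = 0.315 mm/min^0.5

0.315


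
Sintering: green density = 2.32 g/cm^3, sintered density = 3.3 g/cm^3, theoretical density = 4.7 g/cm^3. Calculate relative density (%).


Relative = 3.3 / 4.7 * 100 = 70.2%

70.2


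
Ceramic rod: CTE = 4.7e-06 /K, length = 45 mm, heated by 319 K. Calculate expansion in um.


dL = 4.7e-06 * 45 * 319 * 1000 = 67.469 um

67.469


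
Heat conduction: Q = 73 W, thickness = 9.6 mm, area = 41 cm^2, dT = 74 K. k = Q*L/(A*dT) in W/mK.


k = 73*9.6/1000/(41/10000*74) = 2.31 W/mK

2.31


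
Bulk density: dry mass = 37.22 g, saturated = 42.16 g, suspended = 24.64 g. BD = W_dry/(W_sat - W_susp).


BD = 37.22 / (42.16 - 24.64) = 37.22 / 17.52 = 2.124 g/cm^3

2.124


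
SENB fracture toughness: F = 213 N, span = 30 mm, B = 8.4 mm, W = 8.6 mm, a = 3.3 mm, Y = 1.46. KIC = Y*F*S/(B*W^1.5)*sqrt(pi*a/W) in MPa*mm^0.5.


KIC = 1.46*213*30/(8.4*8.6^1.5)*sqrt(pi*3.3/8.6) = 48.35

48.35


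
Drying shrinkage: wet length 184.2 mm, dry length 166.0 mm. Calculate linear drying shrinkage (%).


DS = (184.2 - 166.0) / 184.2 * 100 = 9.88%

9.88


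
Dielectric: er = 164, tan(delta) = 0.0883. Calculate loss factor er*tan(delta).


Loss = 164 * 0.0883 = 14.481

14.481


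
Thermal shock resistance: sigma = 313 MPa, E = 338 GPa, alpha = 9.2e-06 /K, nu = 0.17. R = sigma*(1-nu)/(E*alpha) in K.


R = 313*(1-0.17)/(338*1000*9.2e-06) = 84 K

84


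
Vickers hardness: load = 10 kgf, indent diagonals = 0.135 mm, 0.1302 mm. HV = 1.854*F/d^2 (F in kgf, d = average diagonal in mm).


d_avg = (0.135+0.1302)/2 = 0.1326 mm
HV = 1.854*10/0.1326^2 = 1054

1054


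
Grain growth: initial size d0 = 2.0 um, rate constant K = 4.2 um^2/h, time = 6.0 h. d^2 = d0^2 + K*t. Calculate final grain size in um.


d^2 = 2.0^2 + 4.2*6.0 = 29.2
d = sqrt(29.2) = 5.4 um

5.4


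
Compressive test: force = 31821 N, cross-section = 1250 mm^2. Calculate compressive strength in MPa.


CS = 31821 / 1250 = 25.5 MPa

25.5


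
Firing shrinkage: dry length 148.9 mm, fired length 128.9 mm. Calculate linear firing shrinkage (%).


FS = (148.9 - 128.9) / 148.9 * 100 = 13.43%

13.43


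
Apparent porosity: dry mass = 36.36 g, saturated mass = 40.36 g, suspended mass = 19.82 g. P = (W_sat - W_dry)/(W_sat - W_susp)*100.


P = (40.36 - 36.36) / (40.36 - 19.82) * 100 = 4.0 / 20.54 * 100 = 19.5%

19.5


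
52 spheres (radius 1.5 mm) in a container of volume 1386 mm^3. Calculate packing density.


V_sphere = 4/3*pi*1.5^3 = 14.1372 mm^3
Total V = 52*14.1372 = 735.1344 mm^3
PD = 735.1344 / 1386 = 0.53

0.53


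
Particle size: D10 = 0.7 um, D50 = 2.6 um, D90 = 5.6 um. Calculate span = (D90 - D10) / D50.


Span = (5.6 - 0.7) / 2.6 = 4.9 / 2.6 = 1.885

1.885


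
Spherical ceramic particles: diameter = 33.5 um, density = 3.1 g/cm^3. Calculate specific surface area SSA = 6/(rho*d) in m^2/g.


SSA = 6 / (3.1 * 33.5) = 0.058 m^2/g

0.058


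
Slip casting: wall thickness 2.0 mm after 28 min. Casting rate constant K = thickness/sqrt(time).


K = 2.0 / sqrt(28) = 2.0 / 5.2915 = 0.378 mm/min^0.5

0.378


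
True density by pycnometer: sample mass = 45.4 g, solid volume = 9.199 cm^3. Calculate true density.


TD = 45.4 / 9.199 = 4.935 g/cm^3

4.935


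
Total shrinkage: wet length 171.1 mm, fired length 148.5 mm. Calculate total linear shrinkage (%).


TS = (171.1 - 148.5) / 171.1 * 100 = 13.21%

13.21


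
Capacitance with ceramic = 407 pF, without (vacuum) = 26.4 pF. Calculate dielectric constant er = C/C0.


er = 407 / 26.4 = 15.42

15.42


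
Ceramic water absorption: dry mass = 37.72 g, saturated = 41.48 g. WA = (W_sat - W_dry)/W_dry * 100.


WA = (41.48 - 37.72) / 37.72 * 100 = 9.97%

9.97


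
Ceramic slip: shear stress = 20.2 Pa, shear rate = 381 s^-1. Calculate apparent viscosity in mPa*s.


eta = tau/gamma * 1000 = 20.2/381 * 1000 = 53.0 mPa*s

53.0


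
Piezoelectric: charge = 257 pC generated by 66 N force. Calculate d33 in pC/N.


d33 = 257 / 66 = 3.9 pC/N

3.9


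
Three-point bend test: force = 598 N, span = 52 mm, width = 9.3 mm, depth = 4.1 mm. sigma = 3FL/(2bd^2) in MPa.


sigma = 3*598*52/(2*9.3*4.1^2) = 298.4 MPa

298.4


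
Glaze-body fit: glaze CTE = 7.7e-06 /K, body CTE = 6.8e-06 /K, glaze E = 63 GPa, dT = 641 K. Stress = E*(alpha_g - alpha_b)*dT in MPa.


Stress = 63*1000*(7.7e-06 - 6.8e-06)*641 = 36.3 MPa

36.3


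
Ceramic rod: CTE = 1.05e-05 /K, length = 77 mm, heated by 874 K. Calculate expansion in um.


dL = 1.05e-05 * 77 * 874 * 1000 = 706.629 um

706.629


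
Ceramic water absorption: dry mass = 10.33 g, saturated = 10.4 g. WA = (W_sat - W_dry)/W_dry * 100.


WA = (10.4 - 10.33) / 10.33 * 100 = 0.68%

0.68


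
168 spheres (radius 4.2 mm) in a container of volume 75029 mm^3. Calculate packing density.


V_sphere = 4/3*pi*4.2^3 = 310.3391 mm^3
Total V = 168*310.3391 = 52136.9688 mm^3
PD = 52136.9688 / 75029 = 0.695

0.695


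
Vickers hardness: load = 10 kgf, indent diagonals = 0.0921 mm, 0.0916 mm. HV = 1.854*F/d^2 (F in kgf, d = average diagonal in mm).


d_avg = (0.0921+0.0916)/2 = 0.09185 mm
HV = 1.854*10/0.09185^2 = 2198

2198


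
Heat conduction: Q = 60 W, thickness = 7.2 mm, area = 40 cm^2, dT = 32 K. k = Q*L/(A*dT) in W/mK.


k = 60*7.2/1000/(40/10000*32) = 3.38 W/mK

3.38


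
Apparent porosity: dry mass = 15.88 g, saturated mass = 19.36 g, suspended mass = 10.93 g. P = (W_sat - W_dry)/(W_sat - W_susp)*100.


P = (19.36 - 15.88) / (19.36 - 10.93) * 100 = 3.48 / 8.43 * 100 = 41.3%

41.3


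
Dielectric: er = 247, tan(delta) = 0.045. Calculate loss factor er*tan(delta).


Loss = 247 * 0.045 = 11.115

11.115


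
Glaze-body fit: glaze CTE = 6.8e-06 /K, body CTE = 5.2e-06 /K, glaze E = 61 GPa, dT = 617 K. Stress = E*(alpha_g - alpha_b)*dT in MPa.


Stress = 61*1000*(6.8e-06 - 5.2e-06)*617 = 60.2 MPa

60.2


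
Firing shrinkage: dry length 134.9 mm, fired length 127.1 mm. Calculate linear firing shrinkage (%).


FS = (134.9 - 127.1) / 134.9 * 100 = 5.78%

5.78


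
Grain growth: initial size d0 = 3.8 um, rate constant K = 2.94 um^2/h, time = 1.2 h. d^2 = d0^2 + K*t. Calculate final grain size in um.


d^2 = 3.8^2 + 2.94*1.2 = 17.968
d = sqrt(17.968) = 4.24 um

4.24


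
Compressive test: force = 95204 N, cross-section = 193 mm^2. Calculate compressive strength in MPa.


CS = 95204 / 193 = 493.3 MPa

493.3


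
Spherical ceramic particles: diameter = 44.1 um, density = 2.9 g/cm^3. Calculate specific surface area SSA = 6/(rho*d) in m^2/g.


SSA = 6 / (2.9 * 44.1) = 0.047 m^2/g

0.047


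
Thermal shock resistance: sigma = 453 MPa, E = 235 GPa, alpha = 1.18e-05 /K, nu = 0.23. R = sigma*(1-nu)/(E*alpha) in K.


R = 453*(1-0.23)/(235*1000*1.18e-05) = 126 K

126


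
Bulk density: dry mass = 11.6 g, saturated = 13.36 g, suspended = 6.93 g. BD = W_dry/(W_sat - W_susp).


BD = 11.6 / (13.36 - 6.93) = 11.6 / 6.43 = 1.804 g/cm^3

1.804


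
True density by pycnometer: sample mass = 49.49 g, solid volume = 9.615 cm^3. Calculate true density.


TD = 49.49 / 9.615 = 5.147 g/cm^3

5.147


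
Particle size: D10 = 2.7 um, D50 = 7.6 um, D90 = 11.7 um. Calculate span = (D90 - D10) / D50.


Span = (11.7 - 2.7) / 7.6 = 9.0 / 7.6 = 1.184

1.184


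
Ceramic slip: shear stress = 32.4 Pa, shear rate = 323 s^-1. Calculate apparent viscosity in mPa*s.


eta = tau/gamma * 1000 = 32.4/323 * 1000 = 100.3 mPa*s

100.3


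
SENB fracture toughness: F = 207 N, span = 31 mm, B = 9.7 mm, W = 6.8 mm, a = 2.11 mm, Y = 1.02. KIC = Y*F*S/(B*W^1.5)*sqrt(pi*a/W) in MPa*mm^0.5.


KIC = 1.02*207*31/(9.7*6.8^1.5)*sqrt(pi*2.11/6.8) = 37.57

37.57


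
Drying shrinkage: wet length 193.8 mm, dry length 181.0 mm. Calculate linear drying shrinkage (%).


DS = (193.8 - 181.0) / 193.8 * 100 = 6.6%

6.6


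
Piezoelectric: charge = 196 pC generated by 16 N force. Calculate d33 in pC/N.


d33 = 196 / 16 = 12.3 pC/N

12.3


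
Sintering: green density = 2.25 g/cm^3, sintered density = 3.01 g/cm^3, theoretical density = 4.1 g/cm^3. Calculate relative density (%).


Relative = 3.01 / 4.1 * 100 = 73.4%

73.4


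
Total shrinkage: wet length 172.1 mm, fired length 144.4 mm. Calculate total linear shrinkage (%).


TS = (172.1 - 144.4) / 172.1 * 100 = 16.1%

16.1


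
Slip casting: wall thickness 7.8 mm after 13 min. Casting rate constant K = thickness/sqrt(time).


K = 7.8 / sqrt(13) = 7.8 / 3.6056 = 2.163 mm/min^0.5

2.163


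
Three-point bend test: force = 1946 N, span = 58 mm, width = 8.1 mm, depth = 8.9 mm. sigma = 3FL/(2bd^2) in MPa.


sigma = 3*1946*58/(2*8.1*8.9^2) = 263.9 MPa

263.9


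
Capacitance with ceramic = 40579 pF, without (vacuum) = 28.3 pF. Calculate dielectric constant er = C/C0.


er = 40579 / 28.3 = 1433.89

1433.89


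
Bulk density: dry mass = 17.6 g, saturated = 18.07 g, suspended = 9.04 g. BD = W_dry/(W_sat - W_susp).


BD = 17.6 / (18.07 - 9.04) = 17.6 / 9.03 = 1.949 g/cm^3

1.949


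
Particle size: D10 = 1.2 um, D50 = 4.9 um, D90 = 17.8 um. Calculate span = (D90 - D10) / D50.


Span = (17.8 - 1.2) / 4.9 = 16.6 / 4.9 = 3.388

3.388


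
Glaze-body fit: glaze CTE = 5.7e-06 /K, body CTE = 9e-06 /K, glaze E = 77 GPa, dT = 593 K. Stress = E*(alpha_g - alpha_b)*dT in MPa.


Stress = 77*1000*(5.7e-06 - 9e-06)*593 = -150.7 MPa

-150.7


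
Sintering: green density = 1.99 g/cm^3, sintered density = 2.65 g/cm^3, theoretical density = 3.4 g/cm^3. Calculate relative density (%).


Relative = 2.65 / 3.4 * 100 = 77.9%

77.9


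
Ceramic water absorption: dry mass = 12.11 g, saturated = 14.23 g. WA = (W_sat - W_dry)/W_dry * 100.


WA = (14.23 - 12.11) / 12.11 * 100 = 17.51%

17.51


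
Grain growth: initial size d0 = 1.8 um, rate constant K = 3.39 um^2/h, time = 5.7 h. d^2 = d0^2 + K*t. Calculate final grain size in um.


d^2 = 1.8^2 + 3.39*5.7 = 22.563
d = sqrt(22.563) = 4.75 um

4.75


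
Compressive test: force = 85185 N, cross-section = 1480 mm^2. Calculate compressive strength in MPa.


CS = 85185 / 1480 = 57.6 MPa

57.6


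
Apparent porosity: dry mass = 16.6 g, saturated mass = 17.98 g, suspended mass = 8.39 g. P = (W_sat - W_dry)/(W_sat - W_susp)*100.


P = (17.98 - 16.6) / (17.98 - 8.39) * 100 = 1.38 / 9.59 * 100 = 14.4%

14.4


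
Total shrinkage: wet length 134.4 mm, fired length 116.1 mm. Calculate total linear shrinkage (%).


TS = (134.4 - 116.1) / 134.4 * 100 = 13.62%

13.62


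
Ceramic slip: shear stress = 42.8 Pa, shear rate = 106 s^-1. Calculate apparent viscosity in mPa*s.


eta = tau/gamma * 1000 = 42.8/106 * 1000 = 403.8 mPa*s

403.8


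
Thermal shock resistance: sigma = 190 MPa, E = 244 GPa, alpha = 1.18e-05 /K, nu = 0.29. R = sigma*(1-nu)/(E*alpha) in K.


R = 190*(1-0.29)/(244*1000*1.18e-05) = 47 K

47


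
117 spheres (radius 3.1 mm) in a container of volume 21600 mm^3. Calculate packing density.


V_sphere = 4/3*pi*3.1^3 = 124.7882 mm^3
Total V = 117*124.7882 = 14600.2194 mm^3
PD = 14600.2194 / 21600 = 0.676

0.676


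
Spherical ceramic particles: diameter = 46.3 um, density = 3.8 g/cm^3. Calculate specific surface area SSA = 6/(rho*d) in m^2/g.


SSA = 6 / (3.8 * 46.3) = 0.034 m^2/g

0.034


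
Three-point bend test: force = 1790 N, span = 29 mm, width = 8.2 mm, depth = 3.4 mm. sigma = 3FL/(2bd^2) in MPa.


sigma = 3*1790*29/(2*8.2*3.4^2) = 821.4 MPa

821.4


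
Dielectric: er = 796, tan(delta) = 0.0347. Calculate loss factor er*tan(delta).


Loss = 796 * 0.0347 = 27.621

27.621


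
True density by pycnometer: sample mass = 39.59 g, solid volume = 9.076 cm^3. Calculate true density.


TD = 39.59 / 9.076 = 4.362 g/cm^3

4.362


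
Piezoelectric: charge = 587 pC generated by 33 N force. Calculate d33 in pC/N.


d33 = 587 / 33 = 17.8 pC/N

17.8


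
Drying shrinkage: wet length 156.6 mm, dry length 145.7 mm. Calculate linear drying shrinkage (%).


DS = (156.6 - 145.7) / 156.6 * 100 = 6.96%

6.96


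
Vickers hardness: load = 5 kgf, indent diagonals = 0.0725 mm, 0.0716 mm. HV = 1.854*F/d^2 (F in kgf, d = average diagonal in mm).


d_avg = (0.0725+0.0716)/2 = 0.07205 mm
HV = 1.854*5/0.07205^2 = 1786

1786


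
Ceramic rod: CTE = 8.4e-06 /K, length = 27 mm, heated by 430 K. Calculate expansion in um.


dL = 8.4e-06 * 27 * 430 * 1000 = 97.524 um

97.524


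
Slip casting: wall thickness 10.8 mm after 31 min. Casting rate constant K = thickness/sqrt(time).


K = 10.8 / sqrt(31) = 10.8 / 5.5678 = 1.94 mm/min^0.5

1.94


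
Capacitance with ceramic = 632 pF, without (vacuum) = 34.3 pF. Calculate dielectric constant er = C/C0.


er = 632 / 34.3 = 18.43

18.43


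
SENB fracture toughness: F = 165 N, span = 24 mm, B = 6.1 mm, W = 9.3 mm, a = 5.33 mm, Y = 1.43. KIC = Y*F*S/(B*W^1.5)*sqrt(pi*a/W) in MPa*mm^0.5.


KIC = 1.43*165*24/(6.1*9.3^1.5)*sqrt(pi*5.33/9.3) = 43.92

43.92


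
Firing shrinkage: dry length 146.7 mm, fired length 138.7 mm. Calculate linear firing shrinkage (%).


FS = (146.7 - 138.7) / 146.7 * 100 = 5.45%

5.45


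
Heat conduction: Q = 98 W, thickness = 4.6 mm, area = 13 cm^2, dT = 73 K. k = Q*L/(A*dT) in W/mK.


k = 98*4.6/1000/(13/10000*73) = 4.75 W/mK

4.75


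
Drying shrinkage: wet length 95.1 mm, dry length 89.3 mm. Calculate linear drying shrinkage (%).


DS = (95.1 - 89.3) / 95.1 * 100 = 6.1%

6.1


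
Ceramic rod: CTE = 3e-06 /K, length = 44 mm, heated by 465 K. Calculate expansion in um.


dL = 3e-06 * 44 * 465 * 1000 = 61.38 um

61.38


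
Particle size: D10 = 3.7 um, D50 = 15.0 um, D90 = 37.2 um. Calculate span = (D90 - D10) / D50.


Span = (37.2 - 3.7) / 15.0 = 33.5 / 15.0 = 2.233

2.233


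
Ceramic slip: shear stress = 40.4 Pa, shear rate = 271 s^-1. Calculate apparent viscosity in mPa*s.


eta = tau/gamma * 1000 = 40.4/271 * 1000 = 149.1 mPa*s

149.1


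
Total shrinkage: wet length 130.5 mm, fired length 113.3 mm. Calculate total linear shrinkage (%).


TS = (130.5 - 113.3) / 130.5 * 100 = 13.18%

13.18


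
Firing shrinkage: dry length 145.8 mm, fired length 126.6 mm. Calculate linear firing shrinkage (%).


FS = (145.8 - 126.6) / 145.8 * 100 = 13.17%

13.17


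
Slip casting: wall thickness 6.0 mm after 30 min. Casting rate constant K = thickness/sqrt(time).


K = 6.0 / sqrt(30) = 6.0 / 5.4772 = 1.095 mm/min^0.5

1.095


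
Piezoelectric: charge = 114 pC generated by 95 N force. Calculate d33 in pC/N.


d33 = 114 / 95 = 1.2 pC/N

1.2


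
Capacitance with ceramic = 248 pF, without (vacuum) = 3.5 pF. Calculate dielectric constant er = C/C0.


er = 248 / 3.5 = 70.86

70.86


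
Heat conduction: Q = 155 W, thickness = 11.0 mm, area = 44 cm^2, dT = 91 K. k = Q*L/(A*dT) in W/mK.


k = 155*11.0/1000/(44/10000*91) = 4.26 W/mK

4.26


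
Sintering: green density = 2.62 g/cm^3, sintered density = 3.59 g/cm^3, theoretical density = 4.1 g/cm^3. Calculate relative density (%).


Relative = 3.59 / 4.1 * 100 = 87.6%

87.6


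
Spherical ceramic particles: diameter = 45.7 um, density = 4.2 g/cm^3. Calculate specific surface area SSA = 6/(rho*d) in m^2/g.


SSA = 6 / (4.2 * 45.7) = 0.031 m^2/g

0.031


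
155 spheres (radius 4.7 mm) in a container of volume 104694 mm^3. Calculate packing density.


V_sphere = 4/3*pi*4.7^3 = 434.8928 mm^3
Total V = 155*434.8928 = 67408.384 mm^3
PD = 67408.384 / 104694 = 0.644

0.644


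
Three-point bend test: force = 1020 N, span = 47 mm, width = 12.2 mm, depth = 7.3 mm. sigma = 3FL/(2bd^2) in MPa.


sigma = 3*1020*47/(2*12.2*7.3^2) = 110.6 MPa

110.6


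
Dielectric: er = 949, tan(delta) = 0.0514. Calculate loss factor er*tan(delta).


Loss = 949 * 0.0514 = 48.779

48.779


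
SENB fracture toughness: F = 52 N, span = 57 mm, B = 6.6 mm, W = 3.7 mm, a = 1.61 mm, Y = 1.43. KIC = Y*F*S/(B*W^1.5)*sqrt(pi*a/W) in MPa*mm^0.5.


KIC = 1.43*52*57/(6.6*3.7^1.5)*sqrt(pi*1.61/3.7) = 105.5

105.5


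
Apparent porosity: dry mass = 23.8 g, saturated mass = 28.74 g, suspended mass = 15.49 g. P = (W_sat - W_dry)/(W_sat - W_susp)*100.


P = (28.74 - 23.8) / (28.74 - 15.49) * 100 = 4.94 / 13.25 * 100 = 37.3%

37.3


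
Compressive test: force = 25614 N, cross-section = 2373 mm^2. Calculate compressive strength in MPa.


CS = 25614 / 2373 = 10.8 MPa

10.8


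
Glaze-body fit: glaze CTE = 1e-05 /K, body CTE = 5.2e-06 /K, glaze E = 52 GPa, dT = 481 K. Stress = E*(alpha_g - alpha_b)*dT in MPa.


Stress = 52*1000*(1e-05 - 5.2e-06)*481 = 120.1 MPa

120.1


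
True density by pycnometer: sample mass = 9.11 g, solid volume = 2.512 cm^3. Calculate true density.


TD = 9.11 / 2.512 = 3.627 g/cm^3

3.627


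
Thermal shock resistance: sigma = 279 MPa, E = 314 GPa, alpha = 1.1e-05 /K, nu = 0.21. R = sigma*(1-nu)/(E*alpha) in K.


R = 279*(1-0.21)/(314*1000*1.1e-05) = 64 K

64


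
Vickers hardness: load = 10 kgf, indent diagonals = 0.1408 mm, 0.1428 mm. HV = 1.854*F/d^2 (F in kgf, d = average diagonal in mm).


d_avg = (0.1408+0.1428)/2 = 0.1418 mm
HV = 1.854*10/0.1418^2 = 922

922


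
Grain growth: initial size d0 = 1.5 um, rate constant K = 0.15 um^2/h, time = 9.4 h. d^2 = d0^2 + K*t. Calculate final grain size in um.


d^2 = 1.5^2 + 0.15*9.4 = 3.66
d = sqrt(3.66) = 1.91 um

1.91


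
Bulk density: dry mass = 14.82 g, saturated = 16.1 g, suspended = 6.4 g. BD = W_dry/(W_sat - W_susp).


BD = 14.82 / (16.1 - 6.4) = 14.82 / 9.7 = 1.528 g/cm^3

1.528


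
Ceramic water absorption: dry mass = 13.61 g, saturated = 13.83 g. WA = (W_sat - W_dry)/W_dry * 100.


WA = (13.83 - 13.61) / 13.61 * 100 = 1.62%

1.62


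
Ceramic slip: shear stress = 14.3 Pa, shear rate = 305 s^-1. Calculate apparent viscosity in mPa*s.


eta = tau/gamma * 1000 = 14.3/305 * 1000 = 46.9 mPa*s

46.9


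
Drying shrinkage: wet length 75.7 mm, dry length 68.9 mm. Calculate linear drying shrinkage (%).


DS = (75.7 - 68.9) / 75.7 * 100 = 8.98%

8.98


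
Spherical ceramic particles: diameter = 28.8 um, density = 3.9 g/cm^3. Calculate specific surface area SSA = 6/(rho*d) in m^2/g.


SSA = 6 / (3.9 * 28.8) = 0.053 m^2/g

0.053


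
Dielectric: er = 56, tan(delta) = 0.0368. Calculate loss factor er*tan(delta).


Loss = 56 * 0.0368 = 2.061

2.061


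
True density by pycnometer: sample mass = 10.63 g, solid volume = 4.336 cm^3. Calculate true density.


TD = 10.63 / 4.336 = 2.452 g/cm^3

2.452


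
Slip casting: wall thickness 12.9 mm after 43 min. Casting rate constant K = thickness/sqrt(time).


K = 12.9 / sqrt(43) = 12.9 / 6.5574 = 1.967 mm/min^0.5

1.967


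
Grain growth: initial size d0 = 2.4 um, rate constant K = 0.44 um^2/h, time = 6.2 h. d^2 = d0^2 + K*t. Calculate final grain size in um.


d^2 = 2.4^2 + 0.44*6.2 = 8.488
d = sqrt(8.488) = 2.91 um

2.91


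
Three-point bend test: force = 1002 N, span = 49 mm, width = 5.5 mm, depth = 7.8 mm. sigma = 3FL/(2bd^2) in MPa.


sigma = 3*1002*49/(2*5.5*7.8^2) = 220.1 MPa

220.1


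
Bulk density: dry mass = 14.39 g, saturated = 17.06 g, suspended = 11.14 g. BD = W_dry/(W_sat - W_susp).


BD = 14.39 / (17.06 - 11.14) = 14.39 / 5.92 = 2.431 g/cm^3

2.431


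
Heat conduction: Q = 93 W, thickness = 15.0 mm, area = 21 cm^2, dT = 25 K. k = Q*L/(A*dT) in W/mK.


k = 93*15.0/1000/(21/10000*25) = 26.57 W/mK

26.57


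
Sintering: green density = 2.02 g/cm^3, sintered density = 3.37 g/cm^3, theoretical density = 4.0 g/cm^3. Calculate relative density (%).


Relative = 3.37 / 4.0 * 100 = 84.3%

84.3


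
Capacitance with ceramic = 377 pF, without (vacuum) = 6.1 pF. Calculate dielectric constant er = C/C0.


er = 377 / 6.1 = 61.8

61.8


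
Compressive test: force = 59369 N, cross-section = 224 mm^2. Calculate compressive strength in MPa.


CS = 59369 / 224 = 265.0 MPa

265.0


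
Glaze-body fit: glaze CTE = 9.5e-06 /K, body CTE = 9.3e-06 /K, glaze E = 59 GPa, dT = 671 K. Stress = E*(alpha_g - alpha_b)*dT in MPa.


Stress = 59*1000*(9.5e-06 - 9.3e-06)*671 = 7.9 MPa

7.9


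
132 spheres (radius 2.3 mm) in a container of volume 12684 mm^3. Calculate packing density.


V_sphere = 4/3*pi*2.3^3 = 50.965 mm^3
Total V = 132*50.965 = 6727.38 mm^3
PD = 6727.38 / 12684 = 0.53

0.53


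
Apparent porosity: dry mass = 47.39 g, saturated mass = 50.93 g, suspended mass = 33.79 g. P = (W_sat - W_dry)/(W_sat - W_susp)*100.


P = (50.93 - 47.39) / (50.93 - 33.79) * 100 = 3.54 / 17.14 * 100 = 20.7%

20.7


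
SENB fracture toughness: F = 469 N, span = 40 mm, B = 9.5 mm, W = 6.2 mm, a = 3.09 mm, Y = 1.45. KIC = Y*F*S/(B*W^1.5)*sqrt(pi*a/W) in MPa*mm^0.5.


KIC = 1.45*469*40/(9.5*6.2^1.5)*sqrt(pi*3.09/6.2) = 232.09

232.09


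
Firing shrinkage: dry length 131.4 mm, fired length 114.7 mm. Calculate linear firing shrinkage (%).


FS = (131.4 - 114.7) / 131.4 * 100 = 12.71%

12.71


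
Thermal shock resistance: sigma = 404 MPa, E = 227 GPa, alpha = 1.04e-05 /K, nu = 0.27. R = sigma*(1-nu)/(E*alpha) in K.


R = 404*(1-0.27)/(227*1000*1.04e-05) = 125 K

125


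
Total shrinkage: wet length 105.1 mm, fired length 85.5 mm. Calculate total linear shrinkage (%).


TS = (105.1 - 85.5) / 105.1 * 100 = 18.65%

18.65


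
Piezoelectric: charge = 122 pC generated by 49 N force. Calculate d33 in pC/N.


d33 = 122 / 49 = 2.5 pC/N

2.5


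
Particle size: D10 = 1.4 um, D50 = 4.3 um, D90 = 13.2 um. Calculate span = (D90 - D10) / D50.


Span = (13.2 - 1.4) / 4.3 = 11.8 / 4.3 = 2.744

2.744


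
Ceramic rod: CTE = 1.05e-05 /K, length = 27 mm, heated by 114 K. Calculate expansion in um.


dL = 1.05e-05 * 27 * 114 * 1000 = 32.319 um

32.319


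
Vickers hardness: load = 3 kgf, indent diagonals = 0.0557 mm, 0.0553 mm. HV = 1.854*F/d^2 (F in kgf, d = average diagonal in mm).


d_avg = (0.0557+0.0553)/2 = 0.0555 mm
HV = 1.854*3/0.0555^2 = 1806

1806


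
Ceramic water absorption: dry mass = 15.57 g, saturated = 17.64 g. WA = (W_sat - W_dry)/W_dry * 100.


WA = (17.64 - 15.57) / 15.57 * 100 = 13.29%

13.29


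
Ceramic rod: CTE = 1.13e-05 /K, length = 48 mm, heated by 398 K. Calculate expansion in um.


dL = 1.13e-05 * 48 * 398 * 1000 = 215.875 um

215.875


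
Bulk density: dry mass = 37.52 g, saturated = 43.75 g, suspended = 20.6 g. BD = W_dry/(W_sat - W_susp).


BD = 37.52 / (43.75 - 20.6) = 37.52 / 23.15 = 1.621 g/cm^3

1.621


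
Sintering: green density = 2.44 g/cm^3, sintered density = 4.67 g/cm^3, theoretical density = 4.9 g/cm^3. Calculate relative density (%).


Relative = 4.67 / 4.9 * 100 = 95.3%

95.3


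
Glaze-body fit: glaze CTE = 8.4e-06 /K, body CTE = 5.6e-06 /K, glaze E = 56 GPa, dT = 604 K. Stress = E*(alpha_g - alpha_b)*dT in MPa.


Stress = 56*1000*(8.4e-06 - 5.6e-06)*604 = 94.7 MPa

94.7


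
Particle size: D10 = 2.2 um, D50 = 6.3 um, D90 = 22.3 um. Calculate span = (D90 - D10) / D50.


Span = (22.3 - 2.2) / 6.3 = 20.1 / 6.3 = 3.19

3.19


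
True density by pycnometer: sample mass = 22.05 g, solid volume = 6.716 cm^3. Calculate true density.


TD = 22.05 / 6.716 = 3.283 g/cm^3

3.283


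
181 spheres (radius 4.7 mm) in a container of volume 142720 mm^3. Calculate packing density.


V_sphere = 4/3*pi*4.7^3 = 434.8928 mm^3
Total V = 181*434.8928 = 78715.5968 mm^3
PD = 78715.5968 / 142720 = 0.552

0.552


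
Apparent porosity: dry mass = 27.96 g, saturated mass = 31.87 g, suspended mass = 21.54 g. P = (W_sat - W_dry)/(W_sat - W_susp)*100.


P = (31.87 - 27.96) / (31.87 - 21.54) * 100 = 3.91 / 10.33 * 100 = 37.9%

37.9


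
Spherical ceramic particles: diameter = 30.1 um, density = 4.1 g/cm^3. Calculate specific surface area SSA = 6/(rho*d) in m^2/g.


SSA = 6 / (4.1 * 30.1) = 0.049 m^2/g

0.049


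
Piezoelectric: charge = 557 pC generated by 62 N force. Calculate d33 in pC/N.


d33 = 557 / 62 = 9.0 pC/N

9.0


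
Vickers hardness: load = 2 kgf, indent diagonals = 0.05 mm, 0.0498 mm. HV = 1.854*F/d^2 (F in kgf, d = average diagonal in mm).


d_avg = (0.05+0.0498)/2 = 0.0499 mm
HV = 1.854*2/0.0499^2 = 1489

1489


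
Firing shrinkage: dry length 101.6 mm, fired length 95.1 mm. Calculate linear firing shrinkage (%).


FS = (101.6 - 95.1) / 101.6 * 100 = 6.4%

6.4


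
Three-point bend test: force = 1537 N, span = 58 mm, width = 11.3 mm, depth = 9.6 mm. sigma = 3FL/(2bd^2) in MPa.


sigma = 3*1537*58/(2*11.3*9.6^2) = 128.4 MPa

128.4


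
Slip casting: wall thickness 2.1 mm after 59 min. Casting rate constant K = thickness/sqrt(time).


K = 2.1 / sqrt(59) = 2.1 / 7.6811 = 0.273 mm/min^0.5

0.273


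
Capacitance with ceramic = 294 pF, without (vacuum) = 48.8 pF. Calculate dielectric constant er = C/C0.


er = 294 / 48.8 = 6.02

6.02


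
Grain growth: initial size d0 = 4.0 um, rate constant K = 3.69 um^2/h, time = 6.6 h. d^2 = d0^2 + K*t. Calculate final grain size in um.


d^2 = 4.0^2 + 3.69*6.6 = 40.354
d = sqrt(40.354) = 6.35 um

6.35


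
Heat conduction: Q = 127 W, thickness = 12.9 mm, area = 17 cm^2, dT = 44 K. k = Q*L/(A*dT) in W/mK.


k = 127*12.9/1000/(17/10000*44) = 21.9 W/mK

21.9


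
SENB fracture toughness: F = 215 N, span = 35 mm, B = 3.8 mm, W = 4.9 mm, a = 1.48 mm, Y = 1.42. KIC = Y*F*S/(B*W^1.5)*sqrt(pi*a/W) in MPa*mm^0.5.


KIC = 1.42*215*35/(3.8*4.9^1.5)*sqrt(pi*1.48/4.9) = 252.54

252.54


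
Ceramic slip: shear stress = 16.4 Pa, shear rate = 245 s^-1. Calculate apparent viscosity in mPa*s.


eta = tau/gamma * 1000 = 16.4/245 * 1000 = 66.9 mPa*s

66.9


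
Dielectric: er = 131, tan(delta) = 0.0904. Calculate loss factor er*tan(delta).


Loss = 131 * 0.0904 = 11.842

11.842


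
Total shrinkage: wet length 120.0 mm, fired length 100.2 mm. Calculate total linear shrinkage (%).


TS = (120.0 - 100.2) / 120.0 * 100 = 16.5%

16.5


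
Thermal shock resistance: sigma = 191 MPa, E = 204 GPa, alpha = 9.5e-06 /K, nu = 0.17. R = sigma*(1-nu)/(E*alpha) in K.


R = 191*(1-0.17)/(204*1000*9.5e-06) = 82 K

82


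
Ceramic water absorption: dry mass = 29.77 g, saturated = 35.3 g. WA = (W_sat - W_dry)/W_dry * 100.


WA = (35.3 - 29.77) / 29.77 * 100 = 18.58%

18.58


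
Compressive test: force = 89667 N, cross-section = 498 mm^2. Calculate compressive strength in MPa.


CS = 89667 / 498 = 180.1 MPa

180.1


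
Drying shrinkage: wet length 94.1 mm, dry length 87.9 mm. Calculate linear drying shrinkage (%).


DS = (94.1 - 87.9) / 94.1 * 100 = 6.59%

6.59


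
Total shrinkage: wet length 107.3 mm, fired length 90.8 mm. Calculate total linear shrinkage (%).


TS = (107.3 - 90.8) / 107.3 * 100 = 15.38%

15.38


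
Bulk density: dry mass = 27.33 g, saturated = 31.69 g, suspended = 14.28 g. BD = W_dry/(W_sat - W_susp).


BD = 27.33 / (31.69 - 14.28) = 27.33 / 17.41 = 1.57 g/cm^3

1.57


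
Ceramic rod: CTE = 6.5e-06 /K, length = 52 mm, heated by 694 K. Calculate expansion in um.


dL = 6.5e-06 * 52 * 694 * 1000 = 234.572 um

234.572


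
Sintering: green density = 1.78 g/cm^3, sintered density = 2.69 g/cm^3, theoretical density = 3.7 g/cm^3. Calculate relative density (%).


Relative = 2.69 / 3.7 * 100 = 72.7%

72.7


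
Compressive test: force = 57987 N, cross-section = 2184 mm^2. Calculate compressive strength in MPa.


CS = 57987 / 2184 = 26.6 MPa

26.6


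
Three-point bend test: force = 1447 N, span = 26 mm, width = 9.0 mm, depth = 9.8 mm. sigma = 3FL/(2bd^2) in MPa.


sigma = 3*1447*26/(2*9.0*9.8^2) = 65.3 MPa

65.3


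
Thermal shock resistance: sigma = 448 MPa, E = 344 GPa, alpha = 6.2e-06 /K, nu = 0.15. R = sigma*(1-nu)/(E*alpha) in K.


R = 448*(1-0.15)/(344*1000*6.2e-06) = 179 K

179


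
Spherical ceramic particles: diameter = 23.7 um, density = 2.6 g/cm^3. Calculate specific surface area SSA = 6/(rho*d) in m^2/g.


SSA = 6 / (2.6 * 23.7) = 0.097 m^2/g

0.097


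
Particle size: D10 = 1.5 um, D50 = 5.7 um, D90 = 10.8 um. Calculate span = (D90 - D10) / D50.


Span = (10.8 - 1.5) / 5.7 = 9.3 / 5.7 = 1.632

1.632


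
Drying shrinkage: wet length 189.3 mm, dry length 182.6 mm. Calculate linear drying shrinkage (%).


DS = (189.3 - 182.6) / 189.3 * 100 = 3.54%

3.54


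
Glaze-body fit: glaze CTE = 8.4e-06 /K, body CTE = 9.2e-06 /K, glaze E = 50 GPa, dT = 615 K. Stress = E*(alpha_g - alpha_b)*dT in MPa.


Stress = 50*1000*(8.4e-06 - 9.2e-06)*615 = -24.6 MPa

-24.6


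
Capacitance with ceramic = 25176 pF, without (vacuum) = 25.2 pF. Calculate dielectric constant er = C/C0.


er = 25176 / 25.2 = 999.05

999.05


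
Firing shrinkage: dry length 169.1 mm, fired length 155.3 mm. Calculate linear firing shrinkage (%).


FS = (169.1 - 155.3) / 169.1 * 100 = 8.16%

8.16


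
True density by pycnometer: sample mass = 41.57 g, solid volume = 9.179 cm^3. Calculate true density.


TD = 41.57 / 9.179 = 4.529 g/cm^3

4.529


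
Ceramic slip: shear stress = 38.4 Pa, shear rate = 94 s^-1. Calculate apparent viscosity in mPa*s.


eta = tau/gamma * 1000 = 38.4/94 * 1000 = 408.5 mPa*s

408.5


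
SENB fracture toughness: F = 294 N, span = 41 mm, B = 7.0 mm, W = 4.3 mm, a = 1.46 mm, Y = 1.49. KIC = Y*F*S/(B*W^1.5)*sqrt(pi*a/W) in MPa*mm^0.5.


KIC = 1.49*294*41/(7.0*4.3^1.5)*sqrt(pi*1.46/4.3) = 297.19

297.19


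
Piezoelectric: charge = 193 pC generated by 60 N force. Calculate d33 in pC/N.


d33 = 193 / 60 = 3.2 pC/N

3.2


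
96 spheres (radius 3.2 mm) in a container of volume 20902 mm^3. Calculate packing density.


V_sphere = 4/3*pi*3.2^3 = 137.2583 mm^3
Total V = 96*137.2583 = 13176.7968 mm^3
PD = 13176.7968 / 20902 = 0.63

0.63


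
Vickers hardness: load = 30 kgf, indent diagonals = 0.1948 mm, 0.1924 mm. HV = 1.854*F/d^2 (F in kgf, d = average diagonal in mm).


d_avg = (0.1948+0.1924)/2 = 0.1936 mm
HV = 1.854*30/0.1936^2 = 1484

1484


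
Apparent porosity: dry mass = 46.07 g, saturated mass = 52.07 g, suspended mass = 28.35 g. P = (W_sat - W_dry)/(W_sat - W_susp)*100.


P = (52.07 - 46.07) / (52.07 - 28.35) * 100 = 6.0 / 23.72 * 100 = 25.3%

25.3


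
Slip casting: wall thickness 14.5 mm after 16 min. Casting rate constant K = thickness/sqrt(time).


K = 14.5 / sqrt(16) = 14.5 / 4.0 = 3.625 mm/min^0.5

3.625


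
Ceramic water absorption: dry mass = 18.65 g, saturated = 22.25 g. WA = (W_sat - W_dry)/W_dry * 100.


WA = (22.25 - 18.65) / 18.65 * 100 = 19.3%

19.3


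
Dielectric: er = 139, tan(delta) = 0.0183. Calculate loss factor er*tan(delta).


Loss = 139 * 0.0183 = 2.544

2.544


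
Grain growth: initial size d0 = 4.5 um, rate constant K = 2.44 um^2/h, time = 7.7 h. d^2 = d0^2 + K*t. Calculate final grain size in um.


d^2 = 4.5^2 + 2.44*7.7 = 39.038
d = sqrt(39.038) = 6.25 um

6.25


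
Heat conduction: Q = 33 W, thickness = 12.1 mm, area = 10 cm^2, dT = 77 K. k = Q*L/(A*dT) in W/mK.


k = 33*12.1/1000/(10/10000*77) = 5.19 W/mK

5.19


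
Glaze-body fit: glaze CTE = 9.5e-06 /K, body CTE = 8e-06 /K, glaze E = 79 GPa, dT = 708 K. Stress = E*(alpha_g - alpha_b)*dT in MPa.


Stress = 79*1000*(9.5e-06 - 8e-06)*708 = 83.9 MPa

83.9


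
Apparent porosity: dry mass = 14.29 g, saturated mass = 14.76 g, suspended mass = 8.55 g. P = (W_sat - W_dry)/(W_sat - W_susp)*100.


P = (14.76 - 14.29) / (14.76 - 8.55) * 100 = 0.47 / 6.21 * 100 = 7.6%

7.6


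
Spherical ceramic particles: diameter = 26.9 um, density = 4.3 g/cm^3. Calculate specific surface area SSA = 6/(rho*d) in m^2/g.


SSA = 6 / (4.3 * 26.9) = 0.052 m^2/g

0.052


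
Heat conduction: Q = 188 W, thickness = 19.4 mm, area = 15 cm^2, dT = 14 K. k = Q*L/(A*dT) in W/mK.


k = 188*19.4/1000/(15/10000*14) = 173.68 W/mK

173.68


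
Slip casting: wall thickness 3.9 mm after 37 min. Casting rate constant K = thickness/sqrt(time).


K = 3.9 / sqrt(37) = 3.9 / 6.0828 = 0.641 mm/min^0.5

0.641


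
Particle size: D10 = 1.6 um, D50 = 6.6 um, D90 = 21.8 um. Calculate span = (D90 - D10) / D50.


Span = (21.8 - 1.6) / 6.6 = 20.2 / 6.6 = 3.061

3.061


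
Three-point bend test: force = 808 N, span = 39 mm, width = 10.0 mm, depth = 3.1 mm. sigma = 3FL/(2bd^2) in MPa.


sigma = 3*808*39/(2*10.0*3.1^2) = 491.9 MPa

491.9


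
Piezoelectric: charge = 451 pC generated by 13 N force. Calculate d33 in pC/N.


d33 = 451 / 13 = 34.7 pC/N

34.7


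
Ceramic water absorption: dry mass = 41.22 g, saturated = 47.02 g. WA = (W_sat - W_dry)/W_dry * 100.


WA = (47.02 - 41.22) / 41.22 * 100 = 14.07%

14.07


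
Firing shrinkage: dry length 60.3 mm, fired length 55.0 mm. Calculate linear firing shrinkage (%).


FS = (60.3 - 55.0) / 60.3 * 100 = 8.79%

8.79


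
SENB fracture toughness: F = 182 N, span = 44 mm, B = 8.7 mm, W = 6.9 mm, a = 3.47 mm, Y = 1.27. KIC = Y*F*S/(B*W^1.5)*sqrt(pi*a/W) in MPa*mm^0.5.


KIC = 1.27*182*44/(8.7*6.9^1.5)*sqrt(pi*3.47/6.9) = 81.07

81.07


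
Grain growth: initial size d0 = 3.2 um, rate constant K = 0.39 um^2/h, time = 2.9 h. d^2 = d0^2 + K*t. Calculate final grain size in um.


d^2 = 3.2^2 + 0.39*2.9 = 11.371
d = sqrt(11.371) = 3.37 um

3.37


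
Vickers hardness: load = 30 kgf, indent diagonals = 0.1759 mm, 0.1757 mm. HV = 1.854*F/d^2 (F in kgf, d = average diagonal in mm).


d_avg = (0.1759+0.1757)/2 = 0.1758 mm
HV = 1.854*30/0.1758^2 = 1800

1800


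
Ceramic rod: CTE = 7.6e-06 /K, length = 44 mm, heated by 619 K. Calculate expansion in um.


dL = 7.6e-06 * 44 * 619 * 1000 = 206.994 um

206.994


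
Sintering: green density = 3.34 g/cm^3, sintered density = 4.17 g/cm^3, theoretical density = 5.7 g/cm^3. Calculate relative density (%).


Relative = 4.17 / 5.7 * 100 = 73.2%

73.2


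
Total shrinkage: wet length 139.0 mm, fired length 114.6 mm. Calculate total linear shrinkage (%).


TS = (139.0 - 114.6) / 139.0 * 100 = 17.55%

17.55


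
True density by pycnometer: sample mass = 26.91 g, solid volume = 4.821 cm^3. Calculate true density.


TD = 26.91 / 4.821 = 5.582 g/cm^3

5.582


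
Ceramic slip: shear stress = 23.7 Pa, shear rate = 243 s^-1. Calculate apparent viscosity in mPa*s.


eta = tau/gamma * 1000 = 23.7/243 * 1000 = 97.5 mPa*s

97.5
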